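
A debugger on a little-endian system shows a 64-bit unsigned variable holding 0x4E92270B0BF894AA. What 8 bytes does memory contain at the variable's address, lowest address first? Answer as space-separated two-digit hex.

AA 94 F8 0B 0B 27 92 4E

Split into bytes (most-significant first): 4E 92 27 0B 0B F8 94 AA.
Little-endian: lowest address holds the least-significant byte.
So at ascending addresses the bytes are AA 94 F8 0B 0B 27 92 4E.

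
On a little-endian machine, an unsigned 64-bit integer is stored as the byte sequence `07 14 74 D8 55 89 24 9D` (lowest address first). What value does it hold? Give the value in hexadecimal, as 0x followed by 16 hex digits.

0x9D248955D8741407

Little-endian stores the least-significant byte at the lowest address.
Reassemble most-significant byte first: 9D 24 89 55 D8 74 14 07 → 0x9D248955D8741407.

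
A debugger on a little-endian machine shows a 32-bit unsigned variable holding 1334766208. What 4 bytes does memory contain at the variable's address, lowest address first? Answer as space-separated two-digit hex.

1334766208 in hexadecimal, padded to 32 bits, is 0x4F8EEA80.
Split into bytes (most-significant first): 4F 8E EA 80.
Little-endian stores the least-significant byte at the lowest address.
So at ascending addresses the bytes are 80 EA 8E 4F.

80 EA 8E 4F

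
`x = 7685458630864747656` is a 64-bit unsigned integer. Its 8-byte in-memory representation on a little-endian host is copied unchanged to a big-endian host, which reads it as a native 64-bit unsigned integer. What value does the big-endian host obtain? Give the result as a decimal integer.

7685458630864747656 in 64-bit hexadecimal is 0x6AA83BE7CCA73C88.
Stored little-endian, the bytes at ascending addresses are 88 3C A7 CC E7 3B A8 6A.
Read back as big-endian, the last byte is least significant, giving 0x883CA7CCE73BA86A.
0x883CA7CCE73BA86A = 9816905786255452266.

9816905786255452266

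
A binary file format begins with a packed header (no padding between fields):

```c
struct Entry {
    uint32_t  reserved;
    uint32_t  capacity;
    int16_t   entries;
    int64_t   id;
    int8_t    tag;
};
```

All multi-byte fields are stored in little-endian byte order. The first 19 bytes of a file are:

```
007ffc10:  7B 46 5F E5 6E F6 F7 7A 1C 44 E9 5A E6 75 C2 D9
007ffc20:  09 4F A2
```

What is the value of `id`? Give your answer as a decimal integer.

5695322633011616489

`id` follows `reserved` (4 B), `capacity` (4 B), `entries` (2 B), so it starts at offset 4 + 4 + 2 = 10 and occupies 8 bytes.
Bytes at offsets 10..17: E9 5A E6 75 C2 D9 09 4F.
In little-endian order the low byte comes first in memory.
Reassemble most-significant byte first: 4F 09 D9 C2 75 E6 5A E9 → 0x4F09D9C275E65AE9.
0x4F09D9C275E65AE9 = 5695322633011616489.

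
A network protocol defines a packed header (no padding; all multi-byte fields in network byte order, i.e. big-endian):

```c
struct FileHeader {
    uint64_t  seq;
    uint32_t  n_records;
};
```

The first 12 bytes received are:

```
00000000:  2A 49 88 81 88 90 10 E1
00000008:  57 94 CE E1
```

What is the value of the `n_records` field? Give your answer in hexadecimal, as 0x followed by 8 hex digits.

`n_records` follows `seq` (8 bytes), so it starts at byte offset 8 and occupies 4 bytes.
Bytes at offsets 8..11: 57 94 CE E1.
Big-endian: lowest address holds the most-significant byte.
The bytes are already most-significant first: 0x5794CEE1.

0x5794CEE1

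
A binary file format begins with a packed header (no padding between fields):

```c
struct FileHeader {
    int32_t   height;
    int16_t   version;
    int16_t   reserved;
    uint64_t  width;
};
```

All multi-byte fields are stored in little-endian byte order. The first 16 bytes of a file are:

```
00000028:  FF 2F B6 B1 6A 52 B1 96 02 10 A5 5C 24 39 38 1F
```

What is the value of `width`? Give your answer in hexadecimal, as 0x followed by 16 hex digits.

0x1F3839245CA51002

`width` follows `height` (4 B), `version` (2 B), `reserved` (2 B), so it starts at offset 4 + 2 + 2 = 8 and occupies 8 bytes.
Bytes at offsets 8..15: 02 10 A5 5C 24 39 38 1F.
Little-endian: lowest address holds the least-significant byte.
Reassemble most-significant byte first: 1F 38 39 24 5C A5 10 02 → 0x1F3839245CA51002.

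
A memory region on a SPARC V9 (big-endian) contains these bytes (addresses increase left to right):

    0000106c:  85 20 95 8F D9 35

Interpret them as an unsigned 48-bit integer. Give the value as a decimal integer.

Big-endian: lowest address holds the most-significant byte.
The bytes are already most-significant first: 0x8520958FD935.
0x8520958FD935 = 146374994680117.

146374994680117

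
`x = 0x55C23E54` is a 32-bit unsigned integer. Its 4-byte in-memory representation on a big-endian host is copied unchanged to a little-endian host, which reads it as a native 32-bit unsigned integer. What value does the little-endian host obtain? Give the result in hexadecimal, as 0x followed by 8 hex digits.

0x543EC255

Stored big-endian, the bytes at ascending addresses are 55 C2 3E 54.
Read back as little-endian, the first byte is least significant, giving 0x543EC255.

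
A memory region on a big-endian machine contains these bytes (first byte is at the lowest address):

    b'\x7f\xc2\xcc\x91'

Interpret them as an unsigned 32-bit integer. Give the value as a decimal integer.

Big-endian stores the most-significant byte at the lowest address.
The bytes are already most-significant first: 0x7FC2CC91.
0x7FC2CC91 = 2143472785.

2143472785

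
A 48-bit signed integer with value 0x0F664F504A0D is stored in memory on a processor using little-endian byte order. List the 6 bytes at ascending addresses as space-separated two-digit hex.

0D 4A 50 4F 66 0F

Split into bytes (most-significant first): 0F 66 4F 50 4A 0D.
In little-endian order the low byte comes first in memory.
So at ascending addresses the bytes are 0D 4A 50 4F 66 0F.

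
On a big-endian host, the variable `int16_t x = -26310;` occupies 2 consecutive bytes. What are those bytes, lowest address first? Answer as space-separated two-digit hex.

Two's complement of -26310 in 16 bits: 26310 = 0x66C6; invert → 0x9939; add 1 → 0x993A.
Split into bytes (most-significant first): 99 3A.
In big-endian order the high byte comes first in memory.
So the memory order matches the most-significant-first order: 99 3A.

99 3A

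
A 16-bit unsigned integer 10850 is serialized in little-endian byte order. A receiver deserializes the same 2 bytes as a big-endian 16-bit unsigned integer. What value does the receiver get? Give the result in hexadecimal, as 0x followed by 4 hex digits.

0x622A

10850 in 16-bit hexadecimal is 0x2A62.
Stored little-endian, the bytes at ascending addresses are 62 2A.
Read back as big-endian, the last byte is least significant, giving 0x622A.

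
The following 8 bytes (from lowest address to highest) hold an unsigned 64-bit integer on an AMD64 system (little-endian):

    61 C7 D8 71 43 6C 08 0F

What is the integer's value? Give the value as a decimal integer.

Little-endian: lowest address holds the least-significant byte.
Reassemble most-significant byte first: 0F 08 6C 43 71 D8 C7 61 → 0x0F086C4371D8C761.
0x0F086C4371D8C761 = 1083234747311245153.

1083234747311245153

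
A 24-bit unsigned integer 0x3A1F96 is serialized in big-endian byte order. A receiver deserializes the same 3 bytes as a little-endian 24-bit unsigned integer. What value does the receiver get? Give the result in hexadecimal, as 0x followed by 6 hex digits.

0x961F3A

Stored big-endian, the bytes at ascending addresses are 3A 1F 96.
Read back as little-endian, the first byte is least significant, giving 0x961F3A.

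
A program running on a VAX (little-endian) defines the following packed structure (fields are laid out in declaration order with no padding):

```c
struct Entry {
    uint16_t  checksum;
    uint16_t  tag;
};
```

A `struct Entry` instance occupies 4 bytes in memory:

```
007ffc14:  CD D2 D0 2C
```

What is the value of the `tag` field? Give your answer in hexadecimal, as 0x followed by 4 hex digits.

0x2CD0

`tag` follows `checksum` (2 bytes), so it starts at byte offset 2 and occupies 2 bytes.
Bytes at offsets 2..3: D0 2C.
In little-endian order the low byte comes first in memory.
Reassemble most-significant byte first: 2C D0 → 0x2CD0.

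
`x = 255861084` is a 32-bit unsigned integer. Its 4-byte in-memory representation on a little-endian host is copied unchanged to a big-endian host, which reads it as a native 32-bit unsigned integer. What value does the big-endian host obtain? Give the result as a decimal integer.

1545682959

255861084 in 32-bit hexadecimal is 0x0F40215C.
Stored little-endian, the bytes at ascending addresses are 5C 21 40 0F.
Read back as big-endian, the last byte is least significant, giving 0x5C21400F.
0x5C21400F = 1545682959.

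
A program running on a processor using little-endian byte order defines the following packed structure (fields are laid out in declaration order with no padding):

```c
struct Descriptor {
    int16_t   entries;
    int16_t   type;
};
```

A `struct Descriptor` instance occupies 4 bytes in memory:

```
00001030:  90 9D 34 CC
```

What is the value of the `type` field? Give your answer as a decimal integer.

-13260

`type` follows `entries` (2 bytes), so it starts at byte offset 2 and occupies 2 bytes.
Bytes at offsets 2..3: 34 CC.
Little-endian: lowest address holds the least-significant byte.
Reassemble most-significant byte first: CC 34 → 0xCC34.
Top bit is set, so as a signed 16-bit value this is 0xCC34 − 2^16 = -13260.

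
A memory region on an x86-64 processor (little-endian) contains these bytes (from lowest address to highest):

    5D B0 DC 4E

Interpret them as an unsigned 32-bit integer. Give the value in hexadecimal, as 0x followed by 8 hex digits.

Little-endian stores the least-significant byte at the lowest address.
Reassemble most-significant byte first: 4E DC B0 5D → 0x4EDCB05D.

0x4EDCB05D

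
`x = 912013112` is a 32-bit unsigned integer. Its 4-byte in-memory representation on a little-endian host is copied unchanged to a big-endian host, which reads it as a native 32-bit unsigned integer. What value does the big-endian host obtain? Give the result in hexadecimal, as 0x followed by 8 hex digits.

0x38375C36

912013112 in 32-bit hexadecimal is 0x365C3738.
Stored little-endian, the bytes at ascending addresses are 38 37 5C 36.
Read back as big-endian, the last byte is least significant, giving 0x38375C36.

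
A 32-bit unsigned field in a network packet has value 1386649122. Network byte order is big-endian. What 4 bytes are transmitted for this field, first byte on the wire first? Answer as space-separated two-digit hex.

52 A6 96 22

1386649122 in hexadecimal, padded to 32 bits, is 0x52A69622.
Split into bytes (most-significant first): 52 A6 96 22.
Big-endian stores the most-significant byte at the lowest address.
So the memory order matches the most-significant-first order: 52 A6 96 22.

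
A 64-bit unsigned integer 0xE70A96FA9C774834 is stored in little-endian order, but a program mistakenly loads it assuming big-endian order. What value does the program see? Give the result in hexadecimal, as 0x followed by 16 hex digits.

Stored little-endian, the bytes at ascending addresses are 34 48 77 9C FA 96 0A E7.
Read back as big-endian, the last byte is least significant, giving 0x3448779CFA960AE7.

0x3448779CFA960AE7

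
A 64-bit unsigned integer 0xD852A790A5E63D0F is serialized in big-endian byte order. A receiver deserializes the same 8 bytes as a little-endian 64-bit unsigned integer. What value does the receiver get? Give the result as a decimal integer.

1098287482919146200

Stored big-endian, the bytes at ascending addresses are D8 52 A7 90 A5 E6 3D 0F.
Read back as little-endian, the first byte is least significant, giving 0x0F3DE6A590A752D8.
0x0F3DE6A590A752D8 = 1098287482919146200.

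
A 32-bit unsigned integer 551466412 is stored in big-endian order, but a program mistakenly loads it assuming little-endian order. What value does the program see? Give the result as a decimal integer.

2897600032

551466412 in 32-bit hexadecimal is 0x20DEB5AC.
Stored big-endian, the bytes at ascending addresses are 20 DE B5 AC.
Read back as little-endian, the first byte is least significant, giving 0xACB5DE20.
0xACB5DE20 = 2897600032.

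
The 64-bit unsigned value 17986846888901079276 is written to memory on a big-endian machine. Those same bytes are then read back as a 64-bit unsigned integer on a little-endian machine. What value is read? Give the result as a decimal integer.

17073226945398677241

17986846888901079276 in 64-bit hexadecimal is 0xF99E1DF27249F0EC.
Stored big-endian, the bytes at ascending addresses are F9 9E 1D F2 72 49 F0 EC.
Read back as little-endian, the first byte is least significant, giving 0xECF04972F21D9EF9.
0xECF04972F21D9EF9 = 17073226945398677241.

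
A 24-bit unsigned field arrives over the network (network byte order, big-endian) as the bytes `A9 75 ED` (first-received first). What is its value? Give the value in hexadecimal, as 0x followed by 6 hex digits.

0xA975ED

Big-endian stores the most-significant byte at the lowest address.
The bytes are already most-significant first: 0xA975ED.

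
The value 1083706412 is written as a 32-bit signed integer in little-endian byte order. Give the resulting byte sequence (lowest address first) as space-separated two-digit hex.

1083706412 in hexadecimal, padded to 32 bits, is 0x40980C2C.
Split into bytes (most-significant first): 40 98 0C 2C.
In little-endian order the low byte comes first in memory.
So at ascending addresses the bytes are 2C 0C 98 40.

2C 0C 98 40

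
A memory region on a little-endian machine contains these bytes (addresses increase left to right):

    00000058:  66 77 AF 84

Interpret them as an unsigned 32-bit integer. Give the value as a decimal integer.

2226091878

In little-endian order the low byte comes first in memory.
Reassemble most-significant byte first: 84 AF 77 66 → 0x84AF7766.
0x84AF7766 = 2226091878.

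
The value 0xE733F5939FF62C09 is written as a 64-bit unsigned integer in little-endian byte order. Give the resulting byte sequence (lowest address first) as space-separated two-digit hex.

09 2C F6 9F 93 F5 33 E7

Split into bytes (most-significant first): E7 33 F5 93 9F F6 2C 09.
Little-endian: lowest address holds the least-significant byte.
So at ascending addresses the bytes are 09 2C F6 9F 93 F5 33 E7.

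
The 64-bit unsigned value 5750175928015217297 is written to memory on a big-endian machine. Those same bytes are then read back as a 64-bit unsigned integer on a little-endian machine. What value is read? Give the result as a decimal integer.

5750175928015217297 in 64-bit hexadecimal is 0x4FCCBA8A71596291.
Stored big-endian, the bytes at ascending addresses are 4F CC BA 8A 71 59 62 91.
Read back as little-endian, the first byte is least significant, giving 0x916259718ABACC4F.
0x916259718ABACC4F = 10476034027410869327.

10476034027410869327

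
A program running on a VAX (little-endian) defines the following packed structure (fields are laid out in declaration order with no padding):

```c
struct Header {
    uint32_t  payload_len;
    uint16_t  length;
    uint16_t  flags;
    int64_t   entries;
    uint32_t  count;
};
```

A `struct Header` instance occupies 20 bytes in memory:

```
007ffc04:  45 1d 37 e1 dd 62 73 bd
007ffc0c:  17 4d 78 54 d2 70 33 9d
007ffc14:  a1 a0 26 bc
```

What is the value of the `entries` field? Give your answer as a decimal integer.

-7119222537280008937

`entries` follows `payload_len` (4 B), `length` (2 B), `flags` (2 B), so it starts at offset 4 + 2 + 2 = 8 and occupies 8 bytes.
Bytes at offsets 8..15: 17 4D 78 54 D2 70 33 9D.
Little-endian stores the least-significant byte at the lowest address.
Reassemble most-significant byte first: 9D 33 70 D2 54 78 4D 17 → 0x9D3370D254784D17.
Top bit is set, so as a signed 64-bit value this is 0x9D3370D254784D17 − 2^64 = -7119222537280008937.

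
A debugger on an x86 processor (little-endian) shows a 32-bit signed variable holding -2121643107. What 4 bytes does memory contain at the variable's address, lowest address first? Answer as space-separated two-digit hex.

Two's complement of -2121643107 in 32 bits: 2121643107 = 0x7E75B463; invert → 0x818A4B9C; add 1 → 0x818A4B9D.
Split into bytes (most-significant first): 81 8A 4B 9D.
Little-endian stores the least-significant byte at the lowest address.
So at ascending addresses the bytes are 9D 4B 8A 81.

9D 4B 8A 81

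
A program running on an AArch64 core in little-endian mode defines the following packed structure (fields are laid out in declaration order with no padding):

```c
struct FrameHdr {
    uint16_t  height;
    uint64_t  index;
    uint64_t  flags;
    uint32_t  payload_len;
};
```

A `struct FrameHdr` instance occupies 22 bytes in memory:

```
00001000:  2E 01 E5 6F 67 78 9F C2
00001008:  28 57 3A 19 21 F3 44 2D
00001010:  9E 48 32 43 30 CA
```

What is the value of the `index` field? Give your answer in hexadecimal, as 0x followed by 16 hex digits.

0x5728C29F78676FE5

`index` follows `height` (2 bytes), so it starts at byte offset 2 and occupies 8 bytes.
Bytes at offsets 2..9: E5 6F 67 78 9F C2 28 57.
Little-endian: lowest address holds the least-significant byte.
Reassemble most-significant byte first: 57 28 C2 9F 78 67 6F E5 → 0x5728C29F78676FE5.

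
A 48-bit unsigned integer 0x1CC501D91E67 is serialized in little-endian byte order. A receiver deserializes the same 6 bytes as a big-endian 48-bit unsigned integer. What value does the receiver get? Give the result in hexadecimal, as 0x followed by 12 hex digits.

0x671ED901C51C

Stored little-endian, the bytes at ascending addresses are 67 1E D9 01 C5 1C.
Read back as big-endian, the last byte is least significant, giving 0x671ED901C51C.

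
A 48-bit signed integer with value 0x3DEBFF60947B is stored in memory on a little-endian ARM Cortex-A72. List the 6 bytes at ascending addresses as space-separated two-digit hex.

7B 94 60 FF EB 3D

Split into bytes (most-significant first): 3D EB FF 60 94 7B.
Little-endian: lowest address holds the least-significant byte.
So at ascending addresses the bytes are 7B 94 60 FF EB 3D.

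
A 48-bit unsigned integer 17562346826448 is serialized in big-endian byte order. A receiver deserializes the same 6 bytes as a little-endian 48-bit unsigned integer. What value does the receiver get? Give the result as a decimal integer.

17562346826448 in 48-bit hexadecimal is 0x0FF90D71AAD0.
Stored big-endian, the bytes at ascending addresses are 0F F9 0D 71 AA D0.
Read back as little-endian, the first byte is least significant, giving 0xD0AA710DF90F.
0xD0AA710DF90F = 229430459758863.

229430459758863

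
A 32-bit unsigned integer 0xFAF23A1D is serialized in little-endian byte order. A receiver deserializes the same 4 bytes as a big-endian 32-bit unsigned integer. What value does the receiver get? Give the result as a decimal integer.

Stored little-endian, the bytes at ascending addresses are 1D 3A F2 FA.
Read back as big-endian, the last byte is least significant, giving 0x1D3AF2FA.
0x1D3AF2FA = 490402554.

490402554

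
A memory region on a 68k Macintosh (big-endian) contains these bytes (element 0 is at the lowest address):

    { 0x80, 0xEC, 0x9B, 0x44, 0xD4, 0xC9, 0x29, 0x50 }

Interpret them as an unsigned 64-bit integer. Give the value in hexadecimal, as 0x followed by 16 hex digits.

Big-endian: lowest address holds the most-significant byte.
The bytes are already most-significant first: 0x80EC9B44D4C92950.

0x80EC9B44D4C92950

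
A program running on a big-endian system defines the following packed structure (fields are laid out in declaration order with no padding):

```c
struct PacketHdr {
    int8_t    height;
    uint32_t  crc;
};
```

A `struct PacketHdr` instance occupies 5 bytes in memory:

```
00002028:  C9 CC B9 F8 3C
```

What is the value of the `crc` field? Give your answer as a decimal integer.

3434739772

`crc` follows `height` (1 byte), so it starts at byte offset 1 and occupies 4 bytes.
Bytes at offsets 1..4: CC B9 F8 3C.
Big-endian stores the most-significant byte at the lowest address.
The bytes are already most-significant first: 0xCCB9F83C.
0xCCB9F83C = 3434739772.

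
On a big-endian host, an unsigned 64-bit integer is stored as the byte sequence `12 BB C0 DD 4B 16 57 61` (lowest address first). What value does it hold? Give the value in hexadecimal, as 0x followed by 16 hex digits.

Big-endian stores the most-significant byte at the lowest address.
The bytes are already most-significant first: 0x12BBC0DD4B165761.

0x12BBC0DD4B165761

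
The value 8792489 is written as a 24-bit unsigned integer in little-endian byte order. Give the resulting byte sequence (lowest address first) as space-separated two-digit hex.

8792489 in hexadecimal, padded to 24 bits, is 0x8629A9.
Split into bytes (most-significant first): 86 29 A9.
Little-endian: lowest address holds the least-significant byte.
So at ascending addresses the bytes are A9 29 86.

A9 29 86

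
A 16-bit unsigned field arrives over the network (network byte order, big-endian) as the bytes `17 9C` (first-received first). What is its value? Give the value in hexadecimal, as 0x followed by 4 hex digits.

In big-endian order the high byte comes first in memory.
The bytes are already most-significant first: 0x179C.

0x179C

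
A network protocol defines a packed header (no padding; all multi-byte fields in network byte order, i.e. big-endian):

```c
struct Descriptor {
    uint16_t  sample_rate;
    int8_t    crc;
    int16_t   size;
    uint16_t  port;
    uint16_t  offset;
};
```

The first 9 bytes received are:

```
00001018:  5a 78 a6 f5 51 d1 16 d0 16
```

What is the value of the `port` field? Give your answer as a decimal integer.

`port` follows `sample_rate` (2 B), `crc` (1 B), `size` (2 B), so it starts at offset 2 + 1 + 2 = 5 and occupies 2 bytes.
Bytes at offsets 5..6: D1 16.
Big-endian: lowest address holds the most-significant byte.
The bytes are already most-significant first: 0xD116.
0xD116 = 53526.

53526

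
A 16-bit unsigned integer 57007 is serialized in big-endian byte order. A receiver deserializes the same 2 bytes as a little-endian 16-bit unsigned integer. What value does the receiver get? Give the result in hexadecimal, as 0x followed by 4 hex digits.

0xAFDE

57007 in 16-bit hexadecimal is 0xDEAF.
Stored big-endian, the bytes at ascending addresses are DE AF.
Read back as little-endian, the first byte is least significant, giving 0xAFDE.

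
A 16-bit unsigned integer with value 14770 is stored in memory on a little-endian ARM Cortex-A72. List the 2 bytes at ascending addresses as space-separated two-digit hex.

14770 in hexadecimal, padded to 16 bits, is 0x39B2.
Split into bytes (most-significant first): 39 B2.
Little-endian stores the least-significant byte at the lowest address.
So at ascending addresses the bytes are B2 39.

B2 39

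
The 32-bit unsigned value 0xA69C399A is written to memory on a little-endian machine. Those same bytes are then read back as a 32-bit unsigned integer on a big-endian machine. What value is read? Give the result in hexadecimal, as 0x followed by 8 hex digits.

0x9A399CA6

Stored little-endian, the bytes at ascending addresses are 9A 39 9C A6.
Read back as big-endian, the last byte is least significant, giving 0x9A399CA6.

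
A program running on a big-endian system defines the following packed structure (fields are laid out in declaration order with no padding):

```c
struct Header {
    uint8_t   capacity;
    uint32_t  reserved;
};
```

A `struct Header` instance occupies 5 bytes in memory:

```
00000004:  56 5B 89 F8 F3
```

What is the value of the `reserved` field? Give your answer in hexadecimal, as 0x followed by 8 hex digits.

0x5B89F8F3

`reserved` follows `capacity` (1 byte), so it starts at byte offset 1 and occupies 4 bytes.
Bytes at offsets 1..4: 5B 89 F8 F3.
Big-endian stores the most-significant byte at the lowest address.
The bytes are already most-significant first: 0x5B89F8F3.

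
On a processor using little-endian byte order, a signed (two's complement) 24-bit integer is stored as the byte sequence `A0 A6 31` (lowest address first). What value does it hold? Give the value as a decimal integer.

3253920

Little-endian stores the least-significant byte at the lowest address.
Reassemble most-significant byte first: 31 A6 A0 → 0x31A6A0.
0x31A6A0 = 3253920.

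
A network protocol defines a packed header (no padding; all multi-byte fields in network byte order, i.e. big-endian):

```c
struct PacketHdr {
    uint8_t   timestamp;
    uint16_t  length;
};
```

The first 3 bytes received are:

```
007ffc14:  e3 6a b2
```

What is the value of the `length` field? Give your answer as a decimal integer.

27314

`length` follows `timestamp` (1 byte), so it starts at byte offset 1 and occupies 2 bytes.
Bytes at offsets 1..2: 6A B2.
Big-endian: lowest address holds the most-significant byte.
The bytes are already most-significant first: 0x6AB2.
0x6AB2 = 27314.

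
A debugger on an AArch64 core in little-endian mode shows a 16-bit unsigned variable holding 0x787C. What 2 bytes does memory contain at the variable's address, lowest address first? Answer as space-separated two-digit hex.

Split into bytes (most-significant first): 78 7C.
In little-endian order the low byte comes first in memory.
So at ascending addresses the bytes are 7C 78.

7C 78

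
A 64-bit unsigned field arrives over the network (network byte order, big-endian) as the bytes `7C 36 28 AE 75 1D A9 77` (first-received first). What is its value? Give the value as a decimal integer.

8950386039199738231

Big-endian stores the most-significant byte at the lowest address.
The bytes are already most-significant first: 0x7C3628AE751DA977.
0x7C3628AE751DA977 = 8950386039199738231.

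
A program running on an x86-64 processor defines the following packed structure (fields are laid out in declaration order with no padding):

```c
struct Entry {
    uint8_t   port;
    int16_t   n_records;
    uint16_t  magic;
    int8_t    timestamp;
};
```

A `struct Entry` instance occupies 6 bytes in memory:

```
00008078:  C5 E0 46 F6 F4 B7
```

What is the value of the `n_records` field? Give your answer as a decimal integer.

18144

`n_records` follows `port` (1 byte), so it starts at byte offset 1 and occupies 2 bytes.
Bytes at offsets 1..2: E0 46.
Little-endian: lowest address holds the least-significant byte.
Reassemble most-significant byte first: 46 E0 → 0x46E0.
0x46E0 = 18144.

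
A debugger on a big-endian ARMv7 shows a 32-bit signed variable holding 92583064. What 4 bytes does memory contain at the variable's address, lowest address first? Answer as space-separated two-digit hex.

05 84 B4 98

92583064 in hexadecimal, padded to 32 bits, is 0x0584B498.
Split into bytes (most-significant first): 05 84 B4 98.
Big-endian stores the most-significant byte at the lowest address.
So the memory order matches the most-significant-first order: 05 84 B4 98.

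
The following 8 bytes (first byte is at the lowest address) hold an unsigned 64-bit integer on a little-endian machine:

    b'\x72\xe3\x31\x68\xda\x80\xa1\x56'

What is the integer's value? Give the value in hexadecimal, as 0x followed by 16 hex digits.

In little-endian order the low byte comes first in memory.
Reassemble most-significant byte first: 56 A1 80 DA 68 31 E3 72 → 0x56A180DA6831E372.

0x56A180DA6831E372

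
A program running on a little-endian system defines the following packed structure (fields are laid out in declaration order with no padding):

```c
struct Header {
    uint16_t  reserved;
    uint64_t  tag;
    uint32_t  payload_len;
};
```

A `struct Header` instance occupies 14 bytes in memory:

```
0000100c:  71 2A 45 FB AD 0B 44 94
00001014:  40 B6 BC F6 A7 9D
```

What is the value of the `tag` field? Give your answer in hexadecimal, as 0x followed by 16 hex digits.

`tag` follows `reserved` (2 bytes), so it starts at byte offset 2 and occupies 8 bytes.
Bytes at offsets 2..9: 45 FB AD 0B 44 94 40 B6.
Little-endian: lowest address holds the least-significant byte.
Reassemble most-significant byte first: B6 40 94 44 0B AD FB 45 → 0xB64094440BADFB45.

0xB64094440BADFB45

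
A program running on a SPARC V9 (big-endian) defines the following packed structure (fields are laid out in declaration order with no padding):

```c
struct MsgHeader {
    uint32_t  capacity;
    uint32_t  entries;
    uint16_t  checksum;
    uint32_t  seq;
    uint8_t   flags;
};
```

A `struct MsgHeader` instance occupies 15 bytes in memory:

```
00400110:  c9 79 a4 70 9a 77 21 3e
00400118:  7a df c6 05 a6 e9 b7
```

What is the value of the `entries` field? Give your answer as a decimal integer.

`entries` follows `capacity` (4 bytes), so it starts at byte offset 4 and occupies 4 bytes.
Bytes at offsets 4..7: 9A 77 21 3E.
Big-endian stores the most-significant byte at the lowest address.
The bytes are already most-significant first: 0x9A77213E.
0x9A77213E = 2591498558.

2591498558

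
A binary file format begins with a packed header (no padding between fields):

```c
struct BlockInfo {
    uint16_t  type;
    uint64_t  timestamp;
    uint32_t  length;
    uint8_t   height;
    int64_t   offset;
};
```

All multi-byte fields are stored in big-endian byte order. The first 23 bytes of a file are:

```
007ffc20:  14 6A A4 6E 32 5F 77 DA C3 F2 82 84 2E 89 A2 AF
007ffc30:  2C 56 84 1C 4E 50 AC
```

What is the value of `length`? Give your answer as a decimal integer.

`length` follows `type` (2 B), `timestamp` (8 B), so it starts at offset 2 + 8 = 10 and occupies 4 bytes.
Bytes at offsets 10..13: 82 84 2E 89.
Big-endian: lowest address holds the most-significant byte.
The bytes are already most-significant first: 0x82842E89.
0x82842E89 = 2189700745.

2189700745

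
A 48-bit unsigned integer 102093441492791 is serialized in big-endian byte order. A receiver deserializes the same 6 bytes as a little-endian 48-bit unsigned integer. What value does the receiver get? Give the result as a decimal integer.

102093441492791 in 48-bit hexadecimal is 0x5CDA7B506737.
Stored big-endian, the bytes at ascending addresses are 5C DA 7B 50 67 37.
Read back as little-endian, the first byte is least significant, giving 0x3767507BDA5C.
0x3767507BDA5C = 60916871453276.

60916871453276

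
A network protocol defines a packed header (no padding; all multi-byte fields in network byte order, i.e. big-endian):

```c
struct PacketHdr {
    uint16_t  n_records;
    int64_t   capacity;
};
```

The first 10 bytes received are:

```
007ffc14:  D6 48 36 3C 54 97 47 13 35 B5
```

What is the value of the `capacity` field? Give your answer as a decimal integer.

`capacity` follows `n_records` (2 bytes), so it starts at byte offset 2 and occupies 8 bytes.
Bytes at offsets 2..9: 36 3C 54 97 47 13 35 B5.
In big-endian order the high byte comes first in memory.
The bytes are already most-significant first: 0x363C5497471335B5.
0x363C5497471335B5 = 3908091585359984053.

3908091585359984053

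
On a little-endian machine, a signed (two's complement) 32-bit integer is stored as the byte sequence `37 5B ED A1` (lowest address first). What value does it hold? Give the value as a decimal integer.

-1578280137

Little-endian: lowest address holds the least-significant byte.
Reassemble most-significant byte first: A1 ED 5B 37 → 0xA1ED5B37.
Top bit is set, so as a signed 32-bit value this is 0xA1ED5B37 − 2^32 = -1578280137.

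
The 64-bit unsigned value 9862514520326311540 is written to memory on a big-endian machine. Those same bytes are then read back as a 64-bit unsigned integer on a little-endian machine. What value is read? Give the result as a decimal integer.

9862514520326311540 in 64-bit hexadecimal is 0x88DEB0B3D02E8E74.
Stored big-endian, the bytes at ascending addresses are 88 DE B0 B3 D0 2E 8E 74.
Read back as little-endian, the first byte is least significant, giving 0x748E2ED0B3B0DE88.
0x748E2ED0B3B0DE88 = 8398701828995341960.

8398701828995341960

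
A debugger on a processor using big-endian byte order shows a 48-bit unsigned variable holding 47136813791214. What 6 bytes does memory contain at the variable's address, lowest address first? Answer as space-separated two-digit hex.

47136813791214 in hexadecimal, padded to 48 bits, is 0x2ADEE50AB7EE.
Split into bytes (most-significant first): 2A DE E5 0A B7 EE.
Big-endian stores the most-significant byte at the lowest address.
So the memory order matches the most-significant-first order: 2A DE E5 0A B7 EE.

2A DE E5 0A B7 EE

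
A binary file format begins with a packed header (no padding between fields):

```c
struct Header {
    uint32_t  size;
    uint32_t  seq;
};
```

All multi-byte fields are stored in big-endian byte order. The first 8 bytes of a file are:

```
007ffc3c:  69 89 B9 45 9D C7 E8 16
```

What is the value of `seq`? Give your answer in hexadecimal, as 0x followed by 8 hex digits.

0x9DC7E816

`seq` follows `size` (4 bytes), so it starts at byte offset 4 and occupies 4 bytes.
Bytes at offsets 4..7: 9D C7 E8 16.
Big-endian stores the most-significant byte at the lowest address.
The bytes are already most-significant first: 0x9DC7E816.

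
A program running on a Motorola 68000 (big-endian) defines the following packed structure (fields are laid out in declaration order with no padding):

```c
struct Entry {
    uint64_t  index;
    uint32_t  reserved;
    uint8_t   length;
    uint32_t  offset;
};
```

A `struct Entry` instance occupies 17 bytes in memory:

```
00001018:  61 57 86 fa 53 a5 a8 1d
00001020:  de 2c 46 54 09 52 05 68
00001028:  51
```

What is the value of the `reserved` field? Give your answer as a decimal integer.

`reserved` follows `index` (8 bytes), so it starts at byte offset 8 and occupies 4 bytes.
Bytes at offsets 8..11: DE 2C 46 54.
Big-endian stores the most-significant byte at the lowest address.
The bytes are already most-significant first: 0xDE2C4654.
0xDE2C4654 = 3727443540.

3727443540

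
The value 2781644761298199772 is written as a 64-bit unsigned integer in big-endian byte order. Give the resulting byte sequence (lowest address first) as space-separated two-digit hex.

2781644761298199772 in hexadecimal, padded to 64 bits, is 0x269A632C308164DC.
Split into bytes (most-significant first): 26 9A 63 2C 30 81 64 DC.
Big-endian: lowest address holds the most-significant byte.
So the memory order matches the most-significant-first order: 26 9A 63 2C 30 81 64 DC.

26 9A 63 2C 30 81 64 DC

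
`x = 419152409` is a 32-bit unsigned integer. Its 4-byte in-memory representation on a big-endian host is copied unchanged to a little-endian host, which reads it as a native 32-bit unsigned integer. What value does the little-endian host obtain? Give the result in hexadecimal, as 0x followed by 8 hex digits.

419152409 in 32-bit hexadecimal is 0x18FBC219.
Stored big-endian, the bytes at ascending addresses are 18 FB C2 19.
Read back as little-endian, the first byte is least significant, giving 0x19C2FB18.

0x19C2FB18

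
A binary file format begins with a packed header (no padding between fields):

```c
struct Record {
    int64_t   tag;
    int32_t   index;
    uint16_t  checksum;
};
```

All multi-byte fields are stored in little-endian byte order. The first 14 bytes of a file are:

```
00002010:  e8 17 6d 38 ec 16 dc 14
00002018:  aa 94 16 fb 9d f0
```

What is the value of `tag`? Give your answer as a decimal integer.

1503101579449669608

`tag` is the first field, at byte offset 0, occupying 8 bytes.
Bytes at offsets 0..7: E8 17 6D 38 EC 16 DC 14.
Little-endian stores the least-significant byte at the lowest address.
Reassemble most-significant byte first: 14 DC 16 EC 38 6D 17 E8 → 0x14DC16EC386D17E8.
0x14DC16EC386D17E8 = 1503101579449669608.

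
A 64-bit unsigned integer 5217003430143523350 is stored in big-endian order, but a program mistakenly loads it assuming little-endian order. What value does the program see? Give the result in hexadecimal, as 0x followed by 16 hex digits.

0x16FAB295FA846648

5217003430143523350 in 64-bit hexadecimal is 0x486684FA95B2FA16.
Stored big-endian, the bytes at ascending addresses are 48 66 84 FA 95 B2 FA 16.
Read back as little-endian, the first byte is least significant, giving 0x16FAB295FA846648.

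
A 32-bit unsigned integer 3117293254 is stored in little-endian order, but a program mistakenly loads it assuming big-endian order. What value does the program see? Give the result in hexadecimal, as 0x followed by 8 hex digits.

3117293254 in 32-bit hexadecimal is 0xB9CE1EC6.
Stored little-endian, the bytes at ascending addresses are C6 1E CE B9.
Read back as big-endian, the last byte is least significant, giving 0xC61ECEB9.

0xC61ECEB9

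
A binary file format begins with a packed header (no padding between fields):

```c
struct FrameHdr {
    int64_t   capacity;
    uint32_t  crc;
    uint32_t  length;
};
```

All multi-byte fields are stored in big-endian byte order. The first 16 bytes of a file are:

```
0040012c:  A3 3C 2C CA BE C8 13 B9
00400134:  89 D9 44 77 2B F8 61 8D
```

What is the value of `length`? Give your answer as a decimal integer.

737698189

`length` follows `capacity` (8 B), `crc` (4 B), so it starts at offset 8 + 4 = 12 and occupies 4 bytes.
Bytes at offsets 12..15: 2B F8 61 8D.
Big-endian stores the most-significant byte at the lowest address.
The bytes are already most-significant first: 0x2BF8618D.
0x2BF8618D = 737698189.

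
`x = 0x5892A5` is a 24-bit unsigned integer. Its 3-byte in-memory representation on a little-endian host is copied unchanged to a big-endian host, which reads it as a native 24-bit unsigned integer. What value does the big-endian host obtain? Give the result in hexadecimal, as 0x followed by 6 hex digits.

Stored little-endian, the bytes at ascending addresses are A5 92 58.
Read back as big-endian, the last byte is least significant, giving 0xA59258.

0xA59258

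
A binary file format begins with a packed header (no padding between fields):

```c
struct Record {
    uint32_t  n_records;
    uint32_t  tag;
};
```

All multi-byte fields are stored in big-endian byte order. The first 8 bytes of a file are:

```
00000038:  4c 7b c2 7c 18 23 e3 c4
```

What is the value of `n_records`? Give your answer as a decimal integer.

`n_records` is the first field, at byte offset 0, occupying 4 bytes.
Bytes at offsets 0..3: 4C 7B C2 7C.
In big-endian order the high byte comes first in memory.
The bytes are already most-significant first: 0x4C7BC27C.
0x4C7BC27C = 1283179132.

1283179132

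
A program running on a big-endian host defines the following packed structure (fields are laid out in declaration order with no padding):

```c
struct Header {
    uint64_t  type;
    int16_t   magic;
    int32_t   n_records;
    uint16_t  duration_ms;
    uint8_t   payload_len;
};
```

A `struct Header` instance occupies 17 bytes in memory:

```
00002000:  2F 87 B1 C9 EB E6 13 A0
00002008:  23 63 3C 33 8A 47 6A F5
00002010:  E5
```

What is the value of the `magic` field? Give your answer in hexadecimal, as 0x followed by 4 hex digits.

`magic` follows `type` (8 bytes), so it starts at byte offset 8 and occupies 2 bytes.
Bytes at offsets 8..9: 23 63.
Big-endian: lowest address holds the most-significant byte.
The bytes are already most-significant first: 0x2363.

0x2363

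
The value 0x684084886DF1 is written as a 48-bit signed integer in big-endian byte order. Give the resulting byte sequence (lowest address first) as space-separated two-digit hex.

68 40 84 88 6D F1

Split into bytes (most-significant first): 68 40 84 88 6D F1.
Big-endian: lowest address holds the most-significant byte.
So the memory order matches the most-significant-first order: 68 40 84 88 6D F1.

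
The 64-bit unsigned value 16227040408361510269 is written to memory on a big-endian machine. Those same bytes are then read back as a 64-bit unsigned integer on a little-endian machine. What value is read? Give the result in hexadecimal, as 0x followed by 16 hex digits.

0x7D254CE0460732E1

16227040408361510269 in 64-bit hexadecimal is 0xE1320746E04C257D.
Stored big-endian, the bytes at ascending addresses are E1 32 07 46 E0 4C 25 7D.
Read back as little-endian, the first byte is least significant, giving 0x7D254CE0460732E1.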